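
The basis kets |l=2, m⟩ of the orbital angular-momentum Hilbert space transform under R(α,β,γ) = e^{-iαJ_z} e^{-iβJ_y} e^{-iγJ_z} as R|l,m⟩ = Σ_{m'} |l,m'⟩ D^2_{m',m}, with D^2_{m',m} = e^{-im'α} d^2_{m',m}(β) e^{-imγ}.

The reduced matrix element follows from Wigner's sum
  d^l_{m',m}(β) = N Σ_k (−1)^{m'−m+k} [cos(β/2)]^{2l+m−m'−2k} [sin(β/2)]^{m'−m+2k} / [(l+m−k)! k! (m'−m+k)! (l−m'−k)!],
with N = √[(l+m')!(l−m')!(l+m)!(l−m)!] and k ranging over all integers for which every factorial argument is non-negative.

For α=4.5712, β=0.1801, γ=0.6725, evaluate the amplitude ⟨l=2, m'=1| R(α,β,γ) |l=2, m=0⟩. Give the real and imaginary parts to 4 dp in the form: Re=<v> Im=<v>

First d^2_{1,0}(β=0.1801), then the phase factors e^{-i(1)α} and e^{-i(0)γ}:
With c≡cos(β/2)=0.995948 and s≡sin(β/2)=0.089928, N=[6·1·2·2]^{1/2}=4.898979
The bounds max(0,m−m')=0 and min(l+m,l−m')=1 give 2 terms
  k=0: (−1)^1·4.8990/(2)·0.9959^3·0.0899^1 = -0.217612
  k=1: (−1)^2·4.8990/(2)·0.9959^1·0.0899^3 = +0.001774
d^2_{1,0}(0.1801) = -0.217612 +0.001774 = -0.215838
D = (-0.140720+0.990049i)·(-0.215838)·(+1.000000+0.000000i) = +0.030373-0.213690i

Re=0.0304 Im=-0.2137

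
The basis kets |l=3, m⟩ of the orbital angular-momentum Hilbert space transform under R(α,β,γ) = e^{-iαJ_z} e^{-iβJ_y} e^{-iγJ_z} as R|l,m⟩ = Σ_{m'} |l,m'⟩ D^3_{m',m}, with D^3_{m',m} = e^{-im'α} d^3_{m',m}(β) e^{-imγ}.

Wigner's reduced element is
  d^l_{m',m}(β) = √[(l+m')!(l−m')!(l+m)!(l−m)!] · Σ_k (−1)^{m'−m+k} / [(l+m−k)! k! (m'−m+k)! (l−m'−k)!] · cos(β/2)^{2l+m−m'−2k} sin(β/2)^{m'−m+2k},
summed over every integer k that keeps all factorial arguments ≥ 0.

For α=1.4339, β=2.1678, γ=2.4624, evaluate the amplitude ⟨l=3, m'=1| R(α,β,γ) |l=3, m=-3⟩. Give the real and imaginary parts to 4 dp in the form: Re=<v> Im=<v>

First d^3_{1,-3}(β=2.1678), then the phase factors e^{-i(1)α} and e^{-i(-3)γ}:
c=cos(2.1678/2)=0.467885, s=sin(2.1678/2)=0.883789; N=√[24·2·1·720]=185.903201
k∈{0} keeps every argument non-negative
  k=0: (−1)^4·185.9032/(48)·0.4679^2·0.8838^4 = +0.517272
d^3_{1,-3}(2.1678) = +0.517272
Attach z-rotation phases: D = e^{-i(1)(1.4339)}·(+0.517272)·e^{-i(-3)(2.4624)} = +0.489381-0.167562i

Re=0.4894 Im=-0.1676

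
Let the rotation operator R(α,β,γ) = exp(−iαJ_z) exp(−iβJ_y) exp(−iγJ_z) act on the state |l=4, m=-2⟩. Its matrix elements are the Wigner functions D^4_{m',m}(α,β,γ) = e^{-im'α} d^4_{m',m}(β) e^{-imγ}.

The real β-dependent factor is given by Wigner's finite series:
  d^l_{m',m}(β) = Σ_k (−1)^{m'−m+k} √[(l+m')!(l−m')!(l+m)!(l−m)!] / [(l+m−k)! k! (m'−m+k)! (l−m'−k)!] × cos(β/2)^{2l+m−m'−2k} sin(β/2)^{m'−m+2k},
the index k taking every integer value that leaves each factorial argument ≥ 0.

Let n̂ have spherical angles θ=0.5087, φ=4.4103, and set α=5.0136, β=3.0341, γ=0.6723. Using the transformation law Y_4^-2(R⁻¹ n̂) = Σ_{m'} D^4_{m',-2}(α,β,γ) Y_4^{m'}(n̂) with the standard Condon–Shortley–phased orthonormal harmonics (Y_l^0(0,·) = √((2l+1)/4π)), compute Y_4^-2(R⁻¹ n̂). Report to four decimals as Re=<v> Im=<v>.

Need the full column D^4_{m',-2} for m'=−4..4 at α=5.0136, β=3.0341, γ=0.6723.
cos(β/2)=0.053720, sin(β/2)=0.998556
d^4_{-4,-2}: single k=2 term ⇒ +0.000000;  D = -0.000000+0.000000i
d^4_{-3,-2}: k∈[1..2] ⇒ +0.000000 -0.000005 = -0.000005;  D = +0.000004+0.000003i
d^4_{-2,-2}: k∈[0..2] ⇒ +0.000000 -0.000000 +0.000124 = +0.000124;  D = +0.000046-0.000115i
d^4_{-1,-2}: k∈[0..2] ⇒ -0.000000 +0.000009 -0.002177 = -0.002167;  D = -0.002161-0.000162i
d^4_{0,-2}: k∈[0..2] ⇒ +0.000000 -0.000209 +0.027142 = +0.026932;  D = +0.006040+0.026246i
d^4_{1,-2}: k∈[0..2] ⇒ -0.000006 +0.003265 -0.225623 = -0.222364;  D = +0.192148-0.111915i
d^4_{2,-2}: k∈[0..2] ⇒ +0.000124 -0.034332 +0.988506 = +0.954299;  D = -0.703317-0.645005i
d^4_{3,-2}: k∈[0..1] ⇒ -0.001728 +0.198981 = +0.197253;  D = +0.084190-0.178384i
d^4_{4,-2}: single k=0 term ⇒ +0.015139;  D = +0.014991+0.002109i
Y_4^{m'}(θ=0.5087,φ=4.4103) and Σ D·Y over m':
  (-0.0000+0.0000i)·(+0.0088+0.0233i)  (+0.0000+0.0000i)·(+0.0994-0.0779i)  (+0.0000-0.0001i)·(-0.2834-0.1956i)  (-0.0022-0.0002i)·(-0.1401+0.4495i)  (+0.0060+0.0262i)·(+0.0509+0.0000i)  (+0.1921-0.1119i)·(+0.1401+0.4495i)  (-0.7033-0.6450i)·(-0.2834+0.1956i)  (+0.0842-0.1784i)·(-0.0994-0.0779i)  (+0.0150+0.0021i)·(+0.0088-0.0233i)
Y_4^-2(R⁻¹ n̂) = +0.381274+0.127154i

Re=0.3813 Im=0.1272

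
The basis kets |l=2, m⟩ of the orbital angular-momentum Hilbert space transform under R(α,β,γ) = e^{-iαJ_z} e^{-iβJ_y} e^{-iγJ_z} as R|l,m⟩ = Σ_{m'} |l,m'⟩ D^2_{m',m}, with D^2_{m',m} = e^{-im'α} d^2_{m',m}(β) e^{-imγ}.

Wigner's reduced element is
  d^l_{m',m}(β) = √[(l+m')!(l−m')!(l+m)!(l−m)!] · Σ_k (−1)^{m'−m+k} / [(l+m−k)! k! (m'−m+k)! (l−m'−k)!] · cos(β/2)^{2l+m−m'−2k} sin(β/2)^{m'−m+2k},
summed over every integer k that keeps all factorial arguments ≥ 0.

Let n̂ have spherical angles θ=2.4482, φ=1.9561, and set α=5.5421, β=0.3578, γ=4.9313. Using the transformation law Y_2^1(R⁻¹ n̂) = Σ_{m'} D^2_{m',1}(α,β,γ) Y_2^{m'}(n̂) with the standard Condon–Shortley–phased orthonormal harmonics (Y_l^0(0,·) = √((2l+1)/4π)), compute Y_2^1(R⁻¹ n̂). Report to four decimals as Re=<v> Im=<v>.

Re=-0.2331 Im=-0.1461

Need the full column D^2_{m',1} for m'=−2..2 at α=5.5421, β=0.3578, γ=4.9313.
cos(β/2)=0.984040, sin(β/2)=0.177947
d^2_{-2,1}: single k=3 term ⇒ +0.011090;  D = +0.010996-0.001441i
d^2_{-1,1}: k∈[2..3] ⇒ +0.091988 -0.001003 = +0.090985;  D = +0.074534+0.052182i
d^2_{0,1}: k∈[1..2] ⇒ +0.415341 -0.013582 = +0.401759;  D = +0.087249+0.392171i
d^2_{1,1}: k∈[0..1] ⇒ +0.937672 -0.091988 = +0.845685;  D = -0.421799+0.732986i
d^2_{2,1}: single k=0 term ⇒ -0.339125;  D = +0.323214-0.102657i
Y_2^{m'}(θ=2.4482,φ=1.9561) and Σ D·Y over m':
  (+0.0110-0.0014i)·(-0.1132+0.1099i)  (+0.0745+0.0522i)·(+0.1427+0.3519i)  (+0.0872+0.3922i)·(+0.2443+0.0000i)  (-0.4218+0.7330i)·(-0.1427+0.3519i)  (+0.3232-0.1027i)·(-0.1132-0.1099i)
Y_2^1(R⁻¹ n̂) = -0.233122-0.146116i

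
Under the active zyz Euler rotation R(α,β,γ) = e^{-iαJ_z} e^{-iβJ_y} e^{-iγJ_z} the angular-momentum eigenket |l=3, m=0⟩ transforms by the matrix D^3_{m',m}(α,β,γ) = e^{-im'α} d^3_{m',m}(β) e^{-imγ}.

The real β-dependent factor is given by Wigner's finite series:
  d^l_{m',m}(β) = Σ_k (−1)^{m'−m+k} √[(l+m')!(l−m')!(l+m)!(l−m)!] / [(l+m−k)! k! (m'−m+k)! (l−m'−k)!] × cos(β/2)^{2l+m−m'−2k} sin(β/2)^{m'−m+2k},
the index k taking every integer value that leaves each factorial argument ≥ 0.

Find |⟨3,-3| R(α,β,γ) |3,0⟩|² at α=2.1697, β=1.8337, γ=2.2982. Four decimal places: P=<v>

P=0.2534

Split into d^3_{-3,0}(β=1.8337) × two z-phases.
With c≡cos(β/2)=0.608323 and s≡sin(β/2)=0.793689, N=[1·720·6·6]^{1/2}=160.996894
Admissible k: 3..3 (factorial args all ≥0)
  k=3: (−1)^0·160.9969/(36)·0.6083^3·0.7937^3 = +0.503350
d^3_{-3,0}(1.8337) = +0.503350
|D^3_{-3,0}|² = |d^3_{-3,0}(β)|² = (+0.503350)² = 0.253361 (the z-rotation phases have unit modulus)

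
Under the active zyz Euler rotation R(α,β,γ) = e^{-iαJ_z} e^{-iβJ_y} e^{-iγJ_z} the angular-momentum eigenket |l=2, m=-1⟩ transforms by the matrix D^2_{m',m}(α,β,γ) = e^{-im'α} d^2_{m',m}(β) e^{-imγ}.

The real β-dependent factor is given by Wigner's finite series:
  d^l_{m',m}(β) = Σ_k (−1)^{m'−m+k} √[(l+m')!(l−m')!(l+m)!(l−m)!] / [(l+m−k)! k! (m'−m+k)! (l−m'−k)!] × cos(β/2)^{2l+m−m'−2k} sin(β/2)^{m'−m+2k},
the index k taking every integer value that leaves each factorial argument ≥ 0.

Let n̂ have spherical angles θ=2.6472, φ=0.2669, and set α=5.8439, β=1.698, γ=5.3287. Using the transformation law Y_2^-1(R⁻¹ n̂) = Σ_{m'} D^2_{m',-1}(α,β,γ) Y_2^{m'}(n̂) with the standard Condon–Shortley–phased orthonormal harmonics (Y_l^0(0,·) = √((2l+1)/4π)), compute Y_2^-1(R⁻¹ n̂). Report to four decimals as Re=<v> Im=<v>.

Need the full column D^2_{m',-1} for m'=−2..2 at α=5.8439, β=1.698, γ=5.3287.
cos(β/2)=0.660734, sin(β/2)=0.750620
d^2_{-2,-1}: single k=1 term ⇒ +0.433042;  D = -0.112272-0.418235i
d^2_{-1,-1}: k∈[0..1] ⇒ +0.190593 -0.737930 = -0.547337;  D = -0.096387+0.538783i
d^2_{0,-1}: k∈[0..1] ⇒ -0.530366 +0.684483 = +0.154117;  D = +0.089084-0.125762i
d^2_{1,-1}: k∈[0..1] ⇒ +0.737930 -0.317454 = +0.420476;  D = +0.365896-0.207172i
d^2_{2,-1}: single k=0 term ⇒ -0.558878;  D = -0.557269+0.042386i
Y_2^{m'}(θ=2.6472,φ=0.2669) and Σ D·Y over m':
  (-0.1123-0.4182i)·(+0.0749-0.0443i)  (-0.0964+0.5388i)·(-0.3113+0.0851i)  (+0.0891-0.1258i)·(+0.4178+0.0000i)  (+0.3659-0.2072i)·(+0.3113+0.0851i)  (-0.5573+0.0424i)·(+0.0749+0.0443i)
Y_2^-1(R⁻¹ n̂) = +0.082370-0.309613i

Re=0.0824 Im=-0.3096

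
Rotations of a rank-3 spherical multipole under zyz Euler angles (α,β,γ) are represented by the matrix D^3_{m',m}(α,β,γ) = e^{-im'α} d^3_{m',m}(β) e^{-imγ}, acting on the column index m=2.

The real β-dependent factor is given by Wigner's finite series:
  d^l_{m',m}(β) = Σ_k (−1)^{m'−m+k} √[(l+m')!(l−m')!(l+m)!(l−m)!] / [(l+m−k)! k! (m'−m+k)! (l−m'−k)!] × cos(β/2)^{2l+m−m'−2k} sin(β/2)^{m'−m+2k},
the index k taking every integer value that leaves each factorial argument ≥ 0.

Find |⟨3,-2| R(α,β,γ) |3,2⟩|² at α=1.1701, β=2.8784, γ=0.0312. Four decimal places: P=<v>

P=0.7501

Split into d^3_{-2,2}(β=2.8784) × two z-phases.
c=cos(2.8784/2)=0.131217, s=sin(2.8784/2)=0.991354; N=√[1·120·120·1]=120.000000
k∈{4,5} keeps every argument non-negative
  k=4: (−1)^0·120.0000/(24)·0.1312^2·0.9914^4 = +0.083150
  k=5: (−1)^1·120.0000/(120)·0.1312^0·0.9914^6 = -0.949231
d^3_{-2,2}(2.8784) = +0.083150 -0.949231 = -0.866080
|D^3_{-2,2}|² = |d^3_{-2,2}(β)|² = (-0.866080)² = 0.750095 (the z-rotation phases have unit modulus)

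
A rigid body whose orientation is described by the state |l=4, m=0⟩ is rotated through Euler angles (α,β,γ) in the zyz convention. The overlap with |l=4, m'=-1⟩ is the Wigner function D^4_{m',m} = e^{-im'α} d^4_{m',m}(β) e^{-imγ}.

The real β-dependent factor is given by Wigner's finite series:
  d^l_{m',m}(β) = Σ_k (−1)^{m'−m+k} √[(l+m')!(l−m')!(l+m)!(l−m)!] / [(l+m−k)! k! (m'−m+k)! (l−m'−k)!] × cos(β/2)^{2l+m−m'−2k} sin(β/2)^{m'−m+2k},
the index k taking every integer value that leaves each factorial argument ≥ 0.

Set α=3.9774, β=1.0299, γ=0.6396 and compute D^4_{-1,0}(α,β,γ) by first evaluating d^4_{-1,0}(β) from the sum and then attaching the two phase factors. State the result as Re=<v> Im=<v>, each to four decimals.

Re=0.1893 Im=0.2094

Split into d^4_{-1,0}(β=1.0299) × two z-phases.
Half-angle: c=0.870317, s=0.492491. N=√(6·120·24·24)=643.987578
k∈{1,2,3,4} keeps every argument non-negative
  k=1: (−1)^0·643.9876/(144)·0.8703^7·0.4925^1 = +0.833023
  k=2: (−1)^1·643.9876/(24)·0.8703^5·0.4925^3 = -1.600480
  k=3: (−1)^2·643.9876/(24)·0.8703^3·0.4925^5 = +0.512498
  k=4: (−1)^3·643.9876/(144)·0.8703^1·0.4925^7 = -0.027352
d^4_{-1,0}(1.0299) = +0.833023 -1.600480 +0.512498 -0.027352 = -0.282310
D = (-0.670579-0.741838i)·(-0.282310)·(+1.000000+0.000000i) = +0.189311+0.209429i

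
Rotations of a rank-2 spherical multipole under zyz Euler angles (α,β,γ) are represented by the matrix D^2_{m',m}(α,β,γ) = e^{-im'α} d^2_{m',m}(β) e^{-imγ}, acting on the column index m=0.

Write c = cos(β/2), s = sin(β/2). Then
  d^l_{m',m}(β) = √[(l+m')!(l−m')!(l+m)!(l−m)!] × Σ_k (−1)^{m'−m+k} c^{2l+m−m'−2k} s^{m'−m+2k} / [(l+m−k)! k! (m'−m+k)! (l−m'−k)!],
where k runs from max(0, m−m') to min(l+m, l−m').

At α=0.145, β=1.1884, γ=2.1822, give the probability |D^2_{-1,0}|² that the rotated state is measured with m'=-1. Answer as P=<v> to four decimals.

P=0.1798

Split into d^2_{-1,0}(β=1.1884) × two z-phases.
Half-angle: c=0.828597, s=0.559846. N=√(1·6·2·2)=4.898979
k: max(0,(0)−(-1))=1 … min(2+(0),2−(-1))=2
  k=1: (−1)^0·4.8990/(2)·0.8286^3·0.5598^1 = +0.780142
  k=2: (−1)^1·4.8990/(2)·0.8286^1·0.5598^3 = -0.356143
d^2_{-1,0}(1.1884) = +0.780142 -0.356143 = +0.423999
|D^2_{-1,0}|² = |d^2_{-1,0}(β)|² = (+0.423999)² = 0.179775 (the z-rotation phases have unit modulus)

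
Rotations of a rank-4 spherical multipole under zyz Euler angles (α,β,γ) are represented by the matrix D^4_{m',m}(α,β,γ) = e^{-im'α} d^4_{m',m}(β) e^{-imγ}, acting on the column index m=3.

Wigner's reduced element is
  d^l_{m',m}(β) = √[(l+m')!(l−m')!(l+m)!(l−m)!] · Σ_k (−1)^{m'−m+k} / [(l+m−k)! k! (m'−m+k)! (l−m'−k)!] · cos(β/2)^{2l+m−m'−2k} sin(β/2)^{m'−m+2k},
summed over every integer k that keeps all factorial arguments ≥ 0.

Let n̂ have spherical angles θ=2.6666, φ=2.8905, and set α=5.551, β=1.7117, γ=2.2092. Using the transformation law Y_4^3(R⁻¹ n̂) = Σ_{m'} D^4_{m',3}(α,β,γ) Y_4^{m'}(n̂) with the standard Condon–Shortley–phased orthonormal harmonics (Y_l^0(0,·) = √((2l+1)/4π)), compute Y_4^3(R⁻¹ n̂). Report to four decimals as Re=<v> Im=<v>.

Need the full column D^4_{m',3} for m'=−4..4 at α=5.551, β=1.7117, γ=2.2092.
cos(β/2)=0.655577, sin(β/2)=0.755128
d^4_{-4,3}: single k=7 term ⇒ +0.259606;  D = -0.257362+0.034056i
d^4_{-3,3}: k∈[6..7] ⇒ +0.557789 -0.105722 = +0.452067;  D = -0.372948-0.255488i
d^4_{-2,3}: k∈[5..6] ⇒ +0.776534 -0.343426 = +0.433107;  D = -0.102105-0.420900i
d^4_{-1,3}: k∈[4..5] ⇒ +0.794505 -0.632474 = +0.162032;  D = +0.076856-0.142645i
d^4_{0,3}: k∈[3..4] ⇒ +0.616942 -0.818538 = -0.201596;  D = -0.189757+0.068068i
d^4_{1,3}: k∈[2..3] ⇒ +0.359297 -0.794505 = -0.435208;  D = -0.402896-0.164563i
d^4_{2,3}: k∈[1..2] ⇒ +0.147045 -0.585283 = -0.438238;  D = -0.190950-0.394450i
d^4_{3,3}: k∈[0..1] ⇒ +0.034118 -0.316870 = -0.282752;  D = +0.078505-0.271635i
d^4_{4,3}: single k=0 term ⇒ -0.111156;  D = +0.094338-0.058787i
Y_4^{m'}(θ=2.6666,φ=2.8905) and Σ D·Y over m':
  (-0.2574+0.0341i)·(+0.0104+0.0163i)  (-0.3729-0.2555i)·(+0.0777+0.0728i)  (-0.1021-0.4209i)·(+0.2782+0.1528i)  (+0.0769-0.1426i)·(+0.4726+0.1212i)  (-0.1898+0.0681i)·(+0.1232+0.0000i)  (-0.4029-0.1646i)·(-0.4726+0.1212i)  (-0.1909-0.3944i)·(+0.2782-0.1528i)  (+0.0785-0.2716i)·(-0.0777+0.0728i)  (+0.0943-0.0588i)·(+0.0104-0.0163i)
Y_4^3(R⁻¹ n̂) = +0.163240-0.260212i

Re=0.1632 Im=-0.2602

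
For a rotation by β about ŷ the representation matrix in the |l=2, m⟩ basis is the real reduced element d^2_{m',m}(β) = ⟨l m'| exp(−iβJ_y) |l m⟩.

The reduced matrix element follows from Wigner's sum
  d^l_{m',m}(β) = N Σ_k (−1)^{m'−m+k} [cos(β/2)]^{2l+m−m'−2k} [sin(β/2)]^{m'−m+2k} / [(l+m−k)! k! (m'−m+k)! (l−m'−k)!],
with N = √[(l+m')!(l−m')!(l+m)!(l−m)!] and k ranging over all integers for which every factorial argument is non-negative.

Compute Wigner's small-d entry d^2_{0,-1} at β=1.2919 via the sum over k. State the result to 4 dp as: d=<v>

d^2_{0,-1}(β=1.2919) via Wigner's sum:
With c≡cos(β/2)=0.798528 and s≡sin(β/2)=0.601957, N=[2·2·1·6]^{1/2}=4.898979
k∈{0,1} keeps every argument non-negative
  k=0: (−1)^1·4.8990/(2)·0.7985^3·0.6020^1 = -0.750779
  k=1: (−1)^2·4.8990/(2)·0.7985^1·0.6020^3 = +0.426641
d^2_{0,-1}(1.2919) = -0.750779 +0.426641 = -0.324138

d=-0.3241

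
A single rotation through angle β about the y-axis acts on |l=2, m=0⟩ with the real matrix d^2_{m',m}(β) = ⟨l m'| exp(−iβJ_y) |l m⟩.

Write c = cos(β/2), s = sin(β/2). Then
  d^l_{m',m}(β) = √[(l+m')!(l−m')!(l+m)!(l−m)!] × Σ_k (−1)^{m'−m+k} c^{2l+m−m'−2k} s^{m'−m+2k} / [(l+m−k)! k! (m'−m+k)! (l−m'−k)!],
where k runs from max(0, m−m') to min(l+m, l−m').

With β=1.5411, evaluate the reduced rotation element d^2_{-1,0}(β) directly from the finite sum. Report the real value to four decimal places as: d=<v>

d=0.0363

d^2_{-1,0}(β=1.5411) via Wigner's sum:
With c≡cos(β/2)=0.717528 and s≡sin(β/2)=0.696530, N=[1·6·2·2]^{1/2}=4.898979
k∈{1,2} keeps every argument non-negative
  k=1: (−1)^0·4.8990/(2)·0.7175^3·0.6965^1 = +0.630277
  k=2: (−1)^1·4.8990/(2)·0.7175^1·0.6965^3 = -0.593928
d^2_{-1,0}(1.5411) = +0.630277 -0.593928 = +0.036349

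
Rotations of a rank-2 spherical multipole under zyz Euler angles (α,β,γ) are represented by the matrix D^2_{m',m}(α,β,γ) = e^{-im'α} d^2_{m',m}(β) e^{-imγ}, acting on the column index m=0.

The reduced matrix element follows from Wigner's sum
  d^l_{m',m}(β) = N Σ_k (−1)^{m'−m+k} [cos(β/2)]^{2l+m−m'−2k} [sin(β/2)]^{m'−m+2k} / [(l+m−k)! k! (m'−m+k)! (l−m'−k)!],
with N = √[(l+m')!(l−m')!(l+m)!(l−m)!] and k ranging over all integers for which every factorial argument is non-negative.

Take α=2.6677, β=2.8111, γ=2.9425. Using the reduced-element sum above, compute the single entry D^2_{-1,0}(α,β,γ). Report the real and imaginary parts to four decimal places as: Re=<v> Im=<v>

Re=0.3345 Im=-0.1716

Split into d^2_{-1,0}(β=2.8111) × two z-phases.
Half-angle: c=0.164495, s=0.986378. N=√(1·6·2·2)=4.898979
The bounds max(0,m−m')=1 and min(l+m,l−m')=2 give 2 terms
  k=1: (−1)^0·4.8990/(2)·0.1645^3·0.9864^1 = +0.010754
  k=2: (−1)^1·4.8990/(2)·0.1645^1·0.9864^3 = -0.386687
d^2_{-1,0}(2.8111) = +0.010754 -0.386687 = -0.375932
Attach z-rotation phases: D = e^{-i(-1)(2.6677)}·(-0.375932)·e^{-i(0)(2.9425)} = +0.334504-0.171558i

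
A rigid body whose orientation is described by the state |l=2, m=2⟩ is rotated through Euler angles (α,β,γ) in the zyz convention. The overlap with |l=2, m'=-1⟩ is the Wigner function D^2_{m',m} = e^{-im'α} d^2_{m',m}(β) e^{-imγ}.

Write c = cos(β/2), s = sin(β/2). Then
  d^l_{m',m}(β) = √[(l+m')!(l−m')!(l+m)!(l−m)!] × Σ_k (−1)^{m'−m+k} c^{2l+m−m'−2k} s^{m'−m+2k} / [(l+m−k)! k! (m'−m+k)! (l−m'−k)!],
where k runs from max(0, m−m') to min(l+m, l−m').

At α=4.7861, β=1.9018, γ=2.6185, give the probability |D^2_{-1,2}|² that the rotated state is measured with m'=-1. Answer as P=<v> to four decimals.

P=0.3925

D^2_{-1,2}(4.7861,1.9018,2.6185) = e^{-i·-1·4.7861}·d^2_{-1,2}(1.9018)·e^{-i·2·2.6185}. Compute d first:
With c≡cos(β/2)=0.580951 and s≡sin(β/2)=0.813939, N=[1·6·24·1]^{1/2}=12.000000
The bounds max(0,m−m')=3 and min(l+m,l−m')=3 give 1 term
  k=3: (−1)^0·12.0000/(6)·0.5810^1·0.8139^3 = +0.626534
d^2_{-1,2}(1.9018) = +0.626534
|D^2_{-1,2}|² = |d^2_{-1,2}(β)|² = (+0.626534)² = 0.392544 (the z-rotation phases have unit modulus)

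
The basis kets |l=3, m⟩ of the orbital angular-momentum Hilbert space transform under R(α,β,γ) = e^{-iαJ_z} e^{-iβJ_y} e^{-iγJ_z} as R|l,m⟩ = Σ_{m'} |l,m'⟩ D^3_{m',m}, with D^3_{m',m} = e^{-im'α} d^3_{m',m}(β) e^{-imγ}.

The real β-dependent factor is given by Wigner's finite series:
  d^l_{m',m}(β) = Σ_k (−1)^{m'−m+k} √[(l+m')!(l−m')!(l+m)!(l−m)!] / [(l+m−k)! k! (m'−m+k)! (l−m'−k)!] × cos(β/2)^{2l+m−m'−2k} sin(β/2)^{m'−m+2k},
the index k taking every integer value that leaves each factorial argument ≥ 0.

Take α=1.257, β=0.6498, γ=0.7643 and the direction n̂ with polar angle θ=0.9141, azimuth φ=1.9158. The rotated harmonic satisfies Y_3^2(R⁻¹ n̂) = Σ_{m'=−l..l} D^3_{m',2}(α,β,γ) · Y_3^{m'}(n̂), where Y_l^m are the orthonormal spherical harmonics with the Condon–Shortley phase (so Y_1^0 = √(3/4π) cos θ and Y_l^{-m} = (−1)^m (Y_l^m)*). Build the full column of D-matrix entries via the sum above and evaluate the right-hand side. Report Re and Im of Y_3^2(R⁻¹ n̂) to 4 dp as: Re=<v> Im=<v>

Re=0.1026 Im=0.1975

Need the full column D^3_{m',2} for m'=−3..3 at α=1.257, β=0.6498, γ=0.7643.
cos(β/2)=0.947683, sin(β/2)=0.319214
d^3_{-3,2}: single k=5 term ⇒ +0.007694;  D = -0.004787+0.006023i
d^3_{-2,2}: k∈[4..5] ⇒ +0.046626 -0.001058 = +0.045568;  D = +0.025177+0.037980i
d^3_{-1,2}: k∈[3..4] ⇒ +0.175091 -0.009933 = +0.165159;  D = +0.159104-0.044308i
d^3_{0,2}: k∈[2..3] ⇒ +0.450170 -0.051076 = +0.399094;  D = +0.016835-0.398739i
d^3_{1,2}: k∈[1..2] ⇒ +0.771608 -0.175091 = +0.596516;  D = -0.559115-0.207898i
d^3_{2,2}: k∈[0..1] ⇒ +0.724399 -0.410947 = +0.313452;  D = -0.194597+0.245731i
d^3_{3,2}: single k=0 term ⇒ -0.597685;  D = -0.331142-0.497566i
Y_3^{m'}(θ=0.9141,φ=1.9158) and Σ D·Y over m':
  (-0.0048+0.0060i)·(+0.1782+0.1058i)  (+0.0252+0.0380i)·(-0.3018+0.2491i)  (+0.1591-0.0443i)·(-0.0748-0.2080i)  (+0.0168-0.3987i)·(-0.2589+0.0000i)  (-0.5591-0.2079i)·(+0.0748-0.2080i)  (-0.1946+0.2457i)·(-0.3018-0.2491i)  (-0.3311-0.4976i)·(-0.1782+0.1058i)
Y_3^2(R⁻¹ n̂) = +0.102567+0.197540i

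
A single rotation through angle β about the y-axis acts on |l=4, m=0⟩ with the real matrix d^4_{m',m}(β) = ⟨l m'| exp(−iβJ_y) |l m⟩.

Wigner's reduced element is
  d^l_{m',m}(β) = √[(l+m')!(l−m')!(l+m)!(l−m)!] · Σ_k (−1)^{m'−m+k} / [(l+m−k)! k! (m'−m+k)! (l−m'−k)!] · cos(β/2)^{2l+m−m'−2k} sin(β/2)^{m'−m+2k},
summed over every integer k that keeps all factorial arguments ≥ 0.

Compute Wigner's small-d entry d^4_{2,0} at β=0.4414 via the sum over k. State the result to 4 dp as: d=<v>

d^4_{2,0}(β=0.4414) via Wigner's sum:
With c≡cos(β/2)=0.975744 and s≡sin(β/2)=0.218913, N=[720·2·24·24]^{1/2}=910.735966
Admissible k: 0..2 (factorial args all ≥0)
  k=0: (−1)^2·910.7360/(96)·0.9757^6·0.2189^2 = +0.392355
  k=1: (−1)^3·910.7360/(36)·0.9757^4·0.2189^4 = -0.052665
  k=2: (−1)^4·910.7360/(96)·0.9757^2·0.2189^6 = +0.000994
d^4_{2,0}(0.4414) = +0.392355 -0.052665 +0.000994 = +0.340685

d=0.3407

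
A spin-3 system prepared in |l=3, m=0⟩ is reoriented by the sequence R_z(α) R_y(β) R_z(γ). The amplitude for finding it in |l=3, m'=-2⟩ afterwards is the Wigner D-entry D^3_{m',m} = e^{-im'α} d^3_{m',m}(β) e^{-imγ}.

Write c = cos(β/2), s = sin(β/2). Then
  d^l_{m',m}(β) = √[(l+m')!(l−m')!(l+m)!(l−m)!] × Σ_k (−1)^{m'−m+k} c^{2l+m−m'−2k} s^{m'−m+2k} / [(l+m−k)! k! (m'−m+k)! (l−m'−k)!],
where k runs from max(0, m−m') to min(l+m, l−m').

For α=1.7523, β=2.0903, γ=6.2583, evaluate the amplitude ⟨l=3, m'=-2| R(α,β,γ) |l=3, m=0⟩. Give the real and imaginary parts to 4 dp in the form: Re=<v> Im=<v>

Re=0.4789 Im=0.1819

Split into d^3_{-2,0}(β=2.0903) × two z-phases.
With c≡cos(β/2)=0.501772 and s≡sin(β/2)=0.865000, N=[1·120·6·6]^{1/2}=65.726707
k∈{2,3} keeps every argument non-negative
  k=2: (−1)^0·65.7267/(12)·0.5018^4·0.8650^2 = +0.259788
  k=3: (−1)^1·65.7267/(12)·0.5018^2·0.8650^4 = -0.772037
d^3_{-2,0}(2.0903) = +0.259788 -0.772037 = -0.512249
Attach z-rotation phases: D = e^{-i(-2)(1.7523)}·(-0.512249)·e^{-i(0)(6.2583)} = +0.478867+0.181893i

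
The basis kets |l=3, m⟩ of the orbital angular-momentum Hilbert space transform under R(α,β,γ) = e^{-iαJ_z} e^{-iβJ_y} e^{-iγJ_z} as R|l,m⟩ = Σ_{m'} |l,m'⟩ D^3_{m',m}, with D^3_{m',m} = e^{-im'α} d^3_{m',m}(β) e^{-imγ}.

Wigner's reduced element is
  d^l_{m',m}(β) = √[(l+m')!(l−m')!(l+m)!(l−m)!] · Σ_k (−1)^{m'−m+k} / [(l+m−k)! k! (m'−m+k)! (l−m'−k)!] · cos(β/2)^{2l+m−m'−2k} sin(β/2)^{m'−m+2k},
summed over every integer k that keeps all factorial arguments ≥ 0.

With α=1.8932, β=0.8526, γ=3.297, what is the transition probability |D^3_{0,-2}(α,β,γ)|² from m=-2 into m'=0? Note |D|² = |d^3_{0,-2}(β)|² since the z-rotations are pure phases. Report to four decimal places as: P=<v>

First d^3_{0,-2}(β=0.8526), then the phase factors e^{-i(0)α} and e^{-i(-2)γ}:
Half-angle: c=0.910502, s=0.413505. N=√(6·6·1·120)=65.726707
The bounds max(0,m−m')=0 and min(l+m,l−m')=1 give 2 terms
  k=0: (−1)^2·65.7267/(12)·0.9105^4·0.4135^2 = +0.643643
  k=1: (−1)^3·65.7267/(12)·0.9105^2·0.4135^4 = -0.132753
d^3_{0,-2}(0.8526) = +0.643643 -0.132753 = +0.510890
|D^3_{0,-2}|² = |d^3_{0,-2}(β)|² = (+0.510890)² = 0.261009 (the z-rotation phases have unit modulus)

P=0.2610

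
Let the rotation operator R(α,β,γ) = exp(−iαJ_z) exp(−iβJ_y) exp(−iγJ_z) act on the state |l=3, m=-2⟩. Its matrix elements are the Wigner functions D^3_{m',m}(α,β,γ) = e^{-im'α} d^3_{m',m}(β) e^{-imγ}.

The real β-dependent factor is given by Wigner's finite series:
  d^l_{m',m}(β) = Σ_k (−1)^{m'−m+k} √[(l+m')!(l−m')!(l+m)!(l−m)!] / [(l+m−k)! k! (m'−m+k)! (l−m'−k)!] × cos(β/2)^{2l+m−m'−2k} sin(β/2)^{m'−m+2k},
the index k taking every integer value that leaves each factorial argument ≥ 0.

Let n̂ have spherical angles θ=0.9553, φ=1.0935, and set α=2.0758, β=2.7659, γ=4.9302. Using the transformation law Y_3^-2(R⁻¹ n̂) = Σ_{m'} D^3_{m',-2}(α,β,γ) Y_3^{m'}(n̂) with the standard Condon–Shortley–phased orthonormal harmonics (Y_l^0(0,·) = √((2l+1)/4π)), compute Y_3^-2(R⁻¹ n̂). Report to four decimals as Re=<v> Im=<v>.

Need the full column D^3_{m',-2} for m'=−3..3 at α=2.0758, β=2.7659, γ=4.9302.
cos(β/2)=0.186744, sin(β/2)=0.982409
d^3_{-3,-2}: single k=1 term ⇒ +0.000547;  D = -0.000508-0.000203i
d^3_{-2,-2}: k∈[0..1] ⇒ +0.000042 -0.005869 = -0.005826;  D = -0.000727-0.005781i
d^3_{-1,-2}: k∈[0..1] ⇒ -0.000706 +0.039052 = +0.038346;  D = +0.030981-0.022597i
d^3_{0,-2}: k∈[0..1] ⇒ +0.006429 -0.177918 = -0.171490;  D = +0.155474+0.072364i
d^3_{1,-2}: k∈[0..1] ⇒ -0.039052 +0.540389 = +0.501337;  D = +0.034756+0.500131i
d^3_{2,-2}: k∈[0..1] ⇒ +0.162416 -0.898987 = -0.736570;  D = -0.618370+0.400192i
d^3_{3,-2}: single k=0 term ⇒ -0.418584;  D = +0.369052+0.197516i
Y_3^{m'}(θ=0.9553,φ=1.0935) and Σ D·Y over m':
  (-0.0005-0.0002i)·(-0.2249+0.0314i)  (-0.0007-0.0058i)·(-0.2273-0.3210i)  (+0.0310-0.0226i)·(+0.0808-0.1563i)  (+0.1555+0.0724i)·(-0.2873+0.0000i)  (+0.0348+0.5001i)·(-0.0808-0.1563i)  (-0.6184+0.4002i)·(-0.2273+0.3210i)  (+0.3691+0.1975i)·(+0.2249+0.0314i)
Y_3^-2(R⁻¹ n̂) = +0.116996-0.305188i

Re=0.1170 Im=-0.3052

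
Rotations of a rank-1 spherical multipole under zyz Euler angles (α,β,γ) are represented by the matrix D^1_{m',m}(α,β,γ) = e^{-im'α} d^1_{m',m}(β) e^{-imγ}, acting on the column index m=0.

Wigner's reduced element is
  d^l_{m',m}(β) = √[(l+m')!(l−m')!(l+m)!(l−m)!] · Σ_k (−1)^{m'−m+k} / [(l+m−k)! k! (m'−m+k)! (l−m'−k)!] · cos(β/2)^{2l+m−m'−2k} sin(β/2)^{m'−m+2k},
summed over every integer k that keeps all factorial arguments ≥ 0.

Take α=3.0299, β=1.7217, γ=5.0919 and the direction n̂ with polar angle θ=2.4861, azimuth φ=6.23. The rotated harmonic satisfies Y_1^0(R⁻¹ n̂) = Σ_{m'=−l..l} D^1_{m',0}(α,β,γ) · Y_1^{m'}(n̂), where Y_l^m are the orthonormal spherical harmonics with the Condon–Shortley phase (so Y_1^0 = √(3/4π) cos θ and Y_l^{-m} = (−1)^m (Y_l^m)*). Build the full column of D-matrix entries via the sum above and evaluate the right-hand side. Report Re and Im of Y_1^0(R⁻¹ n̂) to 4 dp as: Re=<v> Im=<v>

Need the full column D^1_{m',0} for m'=−1..1 at α=3.0299, β=1.7217, γ=5.0919.
cos(β/2)=0.651793, sin(β/2)=0.758397
d^1_{-1,0}: single k=1 term ⇒ +0.699071;  D = -0.694715+0.077919i
d^1_{0,0}: k∈[0..1] ⇒ +0.424834 -0.575166 = -0.150332;  D = -0.150332+0.000000i
d^1_{1,0}: single k=0 term ⇒ -0.699071;  D = +0.694715+0.077919i
Y_1^{m'}(θ=2.4861,φ=6.23) and Σ D·Y over m':
  (-0.6947+0.0779i)·(+0.2103+0.0112i)  (-0.1503+0.0000i)·(-0.3873+0.0000i)  (+0.6947+0.0779i)·(-0.2103+0.0112i)
Y_1^0(R⁻¹ n̂) = -0.235710+0.000000i

Re=-0.2357 Im=0.0000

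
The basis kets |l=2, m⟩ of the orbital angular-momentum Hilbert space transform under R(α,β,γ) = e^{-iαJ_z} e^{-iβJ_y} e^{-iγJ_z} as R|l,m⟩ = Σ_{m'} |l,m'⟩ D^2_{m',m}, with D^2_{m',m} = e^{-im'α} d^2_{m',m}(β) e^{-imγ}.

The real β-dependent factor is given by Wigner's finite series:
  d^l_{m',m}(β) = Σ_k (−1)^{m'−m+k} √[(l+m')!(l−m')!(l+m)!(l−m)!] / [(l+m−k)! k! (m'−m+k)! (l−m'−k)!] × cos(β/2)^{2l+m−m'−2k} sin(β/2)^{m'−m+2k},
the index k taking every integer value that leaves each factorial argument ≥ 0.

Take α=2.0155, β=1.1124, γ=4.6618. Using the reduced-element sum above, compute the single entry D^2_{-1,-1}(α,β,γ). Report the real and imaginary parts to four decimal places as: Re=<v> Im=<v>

Re=-0.0766 Im=-0.0318

Split into d^2_{-1,-1}(β=1.1124) × two z-phases.
With c≡cos(β/2)=0.849267 and s≡sin(β/2)=0.527963, N=[1·6·1·6]^{1/2}=6.000000
k: max(0,(-1)−(-1))=0 … min(2+(-1),2−(-1))=1
  k=0: (−1)^0·6.0000/(6)·0.8493^4·0.5280^0 = +0.520209
  k=1: (−1)^1·6.0000/(2)·0.8493^2·0.5280^2 = -0.603138
d^2_{-1,-1}(1.1124) = +0.520209 -0.603138 = -0.082929
Phases: e^{-i·(-1)·2.0155}=-0.430190+0.902738i, e^{-i·(-1)·4.6618}=-0.050567-0.998721i ⇒ D=-0.076572-0.031844i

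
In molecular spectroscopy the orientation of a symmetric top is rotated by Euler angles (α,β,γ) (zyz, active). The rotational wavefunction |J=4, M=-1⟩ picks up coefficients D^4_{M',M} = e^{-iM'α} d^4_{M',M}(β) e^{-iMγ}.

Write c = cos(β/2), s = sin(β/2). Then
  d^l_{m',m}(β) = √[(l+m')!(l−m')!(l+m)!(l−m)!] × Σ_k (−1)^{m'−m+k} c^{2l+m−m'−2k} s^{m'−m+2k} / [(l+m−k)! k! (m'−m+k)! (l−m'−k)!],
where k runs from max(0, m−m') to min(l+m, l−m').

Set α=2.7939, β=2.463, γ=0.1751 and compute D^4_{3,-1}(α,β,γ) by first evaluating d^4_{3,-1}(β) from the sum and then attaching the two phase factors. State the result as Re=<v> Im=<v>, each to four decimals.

Split into d^4_{3,-1}(β=2.463) × two z-phases.
With c≡cos(β/2)=0.332824 and s≡sin(β/2)=0.942989, N=[5040·1·6·120]^{1/2}=1904.940944
The bounds max(0,m−m')=0 and min(l+m,l−m')=1 give 2 terms
  k=0: (−1)^4·1904.9409/(144)·0.3328^4·0.9430^4 = +0.128352
  k=1: (−1)^5·1904.9409/(240)·0.3328^2·0.9430^6 = -0.618214
d^4_{3,-1}(2.463) = +0.128352 -0.618214 = -0.489862
Attach z-rotation phases: D = e^{-i(3)(2.7939)}·(-0.489862)·e^{-i(-1)(0.1751)} = +0.169177+0.459721i

Re=0.1692 Im=0.4597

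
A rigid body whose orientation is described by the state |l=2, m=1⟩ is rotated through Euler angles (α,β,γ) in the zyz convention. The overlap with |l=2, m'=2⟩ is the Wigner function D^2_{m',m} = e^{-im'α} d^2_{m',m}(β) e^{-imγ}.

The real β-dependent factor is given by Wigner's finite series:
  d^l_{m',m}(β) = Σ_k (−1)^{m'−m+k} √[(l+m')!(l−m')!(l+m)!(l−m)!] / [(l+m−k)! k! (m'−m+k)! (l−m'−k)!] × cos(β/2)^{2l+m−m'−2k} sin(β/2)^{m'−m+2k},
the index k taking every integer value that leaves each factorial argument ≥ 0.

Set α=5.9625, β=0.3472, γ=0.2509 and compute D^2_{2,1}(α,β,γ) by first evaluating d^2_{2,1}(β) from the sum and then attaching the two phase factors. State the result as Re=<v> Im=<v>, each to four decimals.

Re=-0.3053 Im=-0.1256

First d^2_{2,1}(β=0.3472), then the phase factors e^{-i(2)α} and e^{-i(1)γ}:
Half-angle: c=0.984969, s=0.172729. N=√(24·1·6·1)=12.000000
The bounds max(0,m−m')=0 and min(l+m,l−m')=0 give 1 term
  k=0: (−1)^1·12.0000/(6)·0.9850^3·0.1727^1 = -0.330114
d^2_{2,1}(0.3472) = -0.330114
Attach z-rotation phases: D = e^{-i(2)(5.9625)}·(-0.330114)·e^{-i(1)(0.2509)} = -0.305267-0.125649i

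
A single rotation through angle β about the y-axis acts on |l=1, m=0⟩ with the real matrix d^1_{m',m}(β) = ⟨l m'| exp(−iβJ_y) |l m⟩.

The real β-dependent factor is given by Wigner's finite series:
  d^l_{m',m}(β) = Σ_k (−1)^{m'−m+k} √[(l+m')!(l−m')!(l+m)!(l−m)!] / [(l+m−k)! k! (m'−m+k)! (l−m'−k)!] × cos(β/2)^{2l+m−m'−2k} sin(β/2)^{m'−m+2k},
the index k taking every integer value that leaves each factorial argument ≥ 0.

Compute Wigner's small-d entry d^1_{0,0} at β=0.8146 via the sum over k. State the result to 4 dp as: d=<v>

d^1_{0,0}(β=0.8146) via Wigner's sum:
With c≡cos(β/2)=0.918194 and s≡sin(β/2)=0.396132, N=[1·1·1·1]^{1/2}=1.000000
k∈{0,1} keeps every argument non-negative
  k=0: (−1)^0·1.0000/(1)·0.9182^2·0.3961^0 = +0.843080
  k=1: (−1)^1·1.0000/(1)·0.9182^0·0.3961^2 = -0.156920
d^1_{0,0}(0.8146) = +0.843080 -0.156920 = +0.686159

d=0.6862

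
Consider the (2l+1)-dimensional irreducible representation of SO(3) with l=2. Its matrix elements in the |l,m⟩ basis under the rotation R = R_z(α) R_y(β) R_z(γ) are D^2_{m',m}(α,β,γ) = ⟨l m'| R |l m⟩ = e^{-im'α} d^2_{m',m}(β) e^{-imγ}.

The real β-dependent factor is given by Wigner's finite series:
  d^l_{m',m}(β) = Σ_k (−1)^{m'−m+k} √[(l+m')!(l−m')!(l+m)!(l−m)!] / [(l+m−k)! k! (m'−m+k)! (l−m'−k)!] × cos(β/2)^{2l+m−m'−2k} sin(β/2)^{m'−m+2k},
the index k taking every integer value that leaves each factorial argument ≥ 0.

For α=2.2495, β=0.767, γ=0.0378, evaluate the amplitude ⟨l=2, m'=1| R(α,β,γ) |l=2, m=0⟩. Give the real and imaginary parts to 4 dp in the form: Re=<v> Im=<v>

Re=0.3842 Im=0.4763

First d^2_{1,0}(β=0.767), then the phase factors e^{-i(1)α} and e^{-i(0)γ}:
c=cos(0.767/2)=0.927361, s=sin(0.767/2)=0.374169; N=√[6·1·2·2]=4.898979
Admissible k: 0..1 (factorial args all ≥0)
  k=0: (−1)^1·4.8990/(2)·0.9274^3·0.3742^1 = -0.730952
  k=1: (−1)^2·4.8990/(2)·0.9274^1·0.3742^3 = +0.118994
d^2_{1,0}(0.767) = -0.730952 +0.118994 = -0.611958
D = (-0.627785-0.778387i)·(-0.611958)·(+1.000000+0.000000i) = +0.384178+0.476340i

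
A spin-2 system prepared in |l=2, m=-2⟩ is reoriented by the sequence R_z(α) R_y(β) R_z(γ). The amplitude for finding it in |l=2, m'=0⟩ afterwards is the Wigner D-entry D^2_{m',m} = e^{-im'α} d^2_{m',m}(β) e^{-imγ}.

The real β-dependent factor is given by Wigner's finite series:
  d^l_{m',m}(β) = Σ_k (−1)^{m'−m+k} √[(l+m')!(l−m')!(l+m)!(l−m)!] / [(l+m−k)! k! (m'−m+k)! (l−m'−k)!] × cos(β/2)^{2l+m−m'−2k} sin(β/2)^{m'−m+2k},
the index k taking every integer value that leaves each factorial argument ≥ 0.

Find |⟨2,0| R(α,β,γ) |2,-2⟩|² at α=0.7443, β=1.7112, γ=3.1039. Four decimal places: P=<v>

Split into d^2_{0,-2}(β=1.7112) × two z-phases.
Half-angle: c=0.655766, s=0.754965. N=√(2·2·1·24)=9.797959
k: max(0,(-2)−(0))=0 … min(2+(-2),2−(0))=0
  k=0: (−1)^2·9.7980/(4)·0.6558^2·0.7550^2 = +0.600380
d^2_{0,-2}(1.7112) = +0.600380
|D^2_{0,-2}|² = |d^2_{0,-2}(β)|² = (+0.600380)² = 0.360456 (the z-rotation phases have unit modulus)

P=0.3605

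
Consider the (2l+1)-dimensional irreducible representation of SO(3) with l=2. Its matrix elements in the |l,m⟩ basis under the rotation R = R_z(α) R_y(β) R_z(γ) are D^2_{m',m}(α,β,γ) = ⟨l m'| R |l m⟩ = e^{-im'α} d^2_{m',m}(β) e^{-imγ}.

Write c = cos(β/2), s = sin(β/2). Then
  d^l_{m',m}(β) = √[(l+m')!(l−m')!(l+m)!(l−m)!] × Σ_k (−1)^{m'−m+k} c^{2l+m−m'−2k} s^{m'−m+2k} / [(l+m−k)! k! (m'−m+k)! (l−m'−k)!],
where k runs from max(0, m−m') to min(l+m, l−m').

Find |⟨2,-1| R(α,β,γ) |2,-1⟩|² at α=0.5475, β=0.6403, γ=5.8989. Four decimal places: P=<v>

P=0.2960

Split into d^2_{-1,-1}(β=0.6403) × two z-phases.
c=cos(0.6403/2)=0.949188, s=sin(0.6403/2)=0.314709; N=√[1·6·1·6]=6.000000
Admissible k: 0..1 (factorial args all ≥0)
  k=0: (−1)^0·6.0000/(6)·0.9492^4·0.3147^0 = +0.811726
  k=1: (−1)^1·6.0000/(2)·0.9492^2·0.3147^2 = -0.267697
d^2_{-1,-1}(0.6403) = +0.811726 -0.267697 = +0.544028
|D^2_{-1,-1}|² = |d^2_{-1,-1}(β)|² = (+0.544028)² = 0.295967 (the z-rotation phases have unit modulus)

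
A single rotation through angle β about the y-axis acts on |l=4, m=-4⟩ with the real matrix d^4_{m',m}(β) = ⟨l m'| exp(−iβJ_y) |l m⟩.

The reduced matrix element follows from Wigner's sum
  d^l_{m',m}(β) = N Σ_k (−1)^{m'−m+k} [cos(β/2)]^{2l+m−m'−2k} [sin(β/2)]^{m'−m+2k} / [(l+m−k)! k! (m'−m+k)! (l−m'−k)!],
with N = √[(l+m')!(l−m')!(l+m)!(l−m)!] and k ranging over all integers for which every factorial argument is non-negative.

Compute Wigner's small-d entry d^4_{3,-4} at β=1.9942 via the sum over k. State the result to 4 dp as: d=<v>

d^4_{3,-4}(β=1.9942) via Wigner's sum:
Half-angle: c=0.542740, s=0.839901. N=√(5040·1·1·40320)=14255.272709
Admissible k: 0..0 (factorial args all ≥0)
  k=0: (−1)^7·14255.2727/(5040)·0.5427^1·0.8399^7 = -0.452618
d^4_{3,-4}(1.9942) = -0.452618

d=-0.4526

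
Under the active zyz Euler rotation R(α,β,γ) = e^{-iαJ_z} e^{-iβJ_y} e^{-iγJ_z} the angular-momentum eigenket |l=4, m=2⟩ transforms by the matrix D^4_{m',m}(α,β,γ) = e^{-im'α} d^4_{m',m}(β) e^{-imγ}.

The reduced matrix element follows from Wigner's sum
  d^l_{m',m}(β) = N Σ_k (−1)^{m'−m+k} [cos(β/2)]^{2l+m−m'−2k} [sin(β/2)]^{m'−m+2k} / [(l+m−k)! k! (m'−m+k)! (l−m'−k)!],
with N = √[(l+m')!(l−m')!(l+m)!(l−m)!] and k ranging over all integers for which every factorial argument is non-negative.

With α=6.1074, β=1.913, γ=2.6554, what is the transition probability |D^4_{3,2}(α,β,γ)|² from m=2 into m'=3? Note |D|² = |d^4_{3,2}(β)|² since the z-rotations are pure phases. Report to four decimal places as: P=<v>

D^4_{3,2}(6.1074,1.913,2.6554) = e^{-i·3·6.1074}·d^4_{3,2}(1.913)·e^{-i·2·2.6554}. Compute d first:
c=cos(1.913/2)=0.576384, s=sin(1.913/2)=0.817179; N=√[5040·1·720·2]=2693.993318
The bounds max(0,m−m')=0 and min(l+m,l−m')=1 give 2 terms
  k=0: (−1)^1·2693.9933/(720)·0.5764^7·0.8172^1 = -0.064619
  k=1: (−1)^2·2693.9933/(240)·0.5764^5·0.8172^3 = +0.389669
d^4_{3,2}(1.913) = -0.064619 +0.389669 = +0.325049
|D^4_{3,2}|² = |d^4_{3,2}(β)|² = (+0.325049)² = 0.105657 (the z-rotation phases have unit modulus)

P=0.1057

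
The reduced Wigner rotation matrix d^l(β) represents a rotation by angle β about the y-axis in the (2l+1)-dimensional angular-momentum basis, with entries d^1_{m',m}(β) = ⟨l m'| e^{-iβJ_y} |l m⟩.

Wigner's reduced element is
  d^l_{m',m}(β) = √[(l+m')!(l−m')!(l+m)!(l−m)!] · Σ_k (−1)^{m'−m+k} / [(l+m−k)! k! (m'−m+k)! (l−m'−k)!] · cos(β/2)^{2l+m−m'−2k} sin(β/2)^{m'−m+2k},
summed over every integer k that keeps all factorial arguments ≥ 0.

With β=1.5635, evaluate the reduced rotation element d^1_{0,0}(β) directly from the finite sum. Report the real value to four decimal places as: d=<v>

d^1_{0,0}(β=1.5635) via Wigner's sum:
c=cos(1.5635/2)=0.709682, s=sin(1.5635/2)=0.704522; N=√[1·1·1·1]=1.000000
k: max(0,(0)−(0))=0 … min(1+(0),1−(0))=1
  k=0: (−1)^0·1.0000/(1)·0.7097^2·0.7045^0 = +0.503648
  k=1: (−1)^1·1.0000/(1)·0.7097^0·0.7045^2 = -0.496352
d^1_{0,0}(1.5635) = +0.503648 -0.496352 = +0.007296

d=0.0073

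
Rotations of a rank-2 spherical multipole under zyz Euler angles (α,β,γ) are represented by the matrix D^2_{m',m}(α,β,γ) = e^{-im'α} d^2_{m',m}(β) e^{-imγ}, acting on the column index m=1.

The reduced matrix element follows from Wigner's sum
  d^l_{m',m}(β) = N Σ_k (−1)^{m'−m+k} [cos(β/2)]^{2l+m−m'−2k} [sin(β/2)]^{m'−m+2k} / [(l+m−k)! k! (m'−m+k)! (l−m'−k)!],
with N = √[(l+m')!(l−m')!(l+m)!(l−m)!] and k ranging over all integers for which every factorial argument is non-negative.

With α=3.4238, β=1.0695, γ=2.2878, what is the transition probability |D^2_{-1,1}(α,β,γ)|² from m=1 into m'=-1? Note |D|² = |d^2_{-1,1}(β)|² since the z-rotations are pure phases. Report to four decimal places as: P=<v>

P=0.2594

D^2_{-1,1}(3.4238,1.0695,2.2878) = e^{-i·-1·3.4238}·d^2_{-1,1}(1.0695)·e^{-i·1·2.2878}. Compute d first:
With c≡cos(β/2)=0.860396 and s≡sin(β/2)=0.509626, N=[1·6·6·1]^{1/2}=6.000000
k: max(0,(1)−(-1))=2 … min(2+(1),2−(-1))=3
  k=2: (−1)^0·6.0000/(2)·0.8604^2·0.5096^2 = +0.576795
  k=3: (−1)^1·6.0000/(6)·0.8604^0·0.5096^4 = -0.067454
d^2_{-1,1}(1.0695) = +0.576795 -0.067454 = +0.509341
|D^2_{-1,1}|² = |d^2_{-1,1}(β)|² = (+0.509341)² = 0.259428 (the z-rotation phases have unit modulus)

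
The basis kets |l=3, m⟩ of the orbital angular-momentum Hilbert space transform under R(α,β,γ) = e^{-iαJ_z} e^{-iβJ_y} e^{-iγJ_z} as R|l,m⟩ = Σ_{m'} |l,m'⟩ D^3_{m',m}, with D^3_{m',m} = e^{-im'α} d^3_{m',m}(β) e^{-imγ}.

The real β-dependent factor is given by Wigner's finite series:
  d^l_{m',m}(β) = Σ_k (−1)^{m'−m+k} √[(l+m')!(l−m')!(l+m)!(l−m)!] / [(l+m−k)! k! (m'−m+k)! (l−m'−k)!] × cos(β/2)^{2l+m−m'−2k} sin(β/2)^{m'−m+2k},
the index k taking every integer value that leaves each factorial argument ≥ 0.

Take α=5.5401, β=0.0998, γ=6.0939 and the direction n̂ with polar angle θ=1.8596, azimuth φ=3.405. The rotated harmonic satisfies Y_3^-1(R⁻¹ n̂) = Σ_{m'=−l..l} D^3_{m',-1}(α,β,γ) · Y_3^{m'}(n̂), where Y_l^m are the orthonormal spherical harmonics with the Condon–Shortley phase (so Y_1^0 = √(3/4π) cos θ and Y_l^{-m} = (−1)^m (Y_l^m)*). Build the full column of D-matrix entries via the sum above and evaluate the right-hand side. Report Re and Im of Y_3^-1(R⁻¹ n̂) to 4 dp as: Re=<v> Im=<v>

Re=0.0457 Im=-0.1262

Need the full column D^3_{m',-1} for m'=−3..3 at α=5.5401, β=0.0998, γ=6.0939.
cos(β/2)=0.998755, sin(β/2)=0.049879
d^3_{-3,-1}: single k=2 term ⇒ +0.009588;  D = -0.007189-0.006344i
d^3_{-2,-1}: k∈[1..2] ⇒ +0.156753 -0.000782 = +0.155971;  D = -0.016294-0.155118i
d^3_{-1,-1}: k∈[0..2] ⇒ +0.992555 -0.019805 +0.000037 = +0.972787;  D = +0.579715-0.781182i
d^3_{0,-1}: k∈[0..2] ⇒ -0.171714 +0.001285 -0.000001 = -0.170430;  D = -0.167386+0.032068i
d^3_{1,-1}: k∈[0..2] ⇒ +0.014853 -0.000049 +0.000000 = +0.014804;  D = +0.012591+0.007786i
d^3_{2,-1}: k∈[0..1] ⇒ -0.000782 +0.000001 = -0.000781;  D = -0.000211-0.000752i
d^3_{3,-1}: single k=0 term ⇒ +0.000024;  D = -0.000011+0.000021i
Y_3^{m'}(θ=1.8596,φ=3.405) and Σ D·Y over m':
  (-0.0072-0.0063i)·(-0.2586+0.2611i)  (-0.0163-0.1551i)·(-0.2312+0.1345i)  (+0.5797-0.7812i)·(+0.1778-0.0479i)  (-0.1674+0.0321i)·(+0.2757+0.0000i)  (+0.0126+0.0078i)·(-0.1778-0.0479i)  (-0.0002-0.0008i)·(-0.2312-0.1345i)  (-0.0000+0.0000i)·(+0.2586+0.2611i)
Y_3^-1(R⁻¹ n̂) = +0.045677-0.126196i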